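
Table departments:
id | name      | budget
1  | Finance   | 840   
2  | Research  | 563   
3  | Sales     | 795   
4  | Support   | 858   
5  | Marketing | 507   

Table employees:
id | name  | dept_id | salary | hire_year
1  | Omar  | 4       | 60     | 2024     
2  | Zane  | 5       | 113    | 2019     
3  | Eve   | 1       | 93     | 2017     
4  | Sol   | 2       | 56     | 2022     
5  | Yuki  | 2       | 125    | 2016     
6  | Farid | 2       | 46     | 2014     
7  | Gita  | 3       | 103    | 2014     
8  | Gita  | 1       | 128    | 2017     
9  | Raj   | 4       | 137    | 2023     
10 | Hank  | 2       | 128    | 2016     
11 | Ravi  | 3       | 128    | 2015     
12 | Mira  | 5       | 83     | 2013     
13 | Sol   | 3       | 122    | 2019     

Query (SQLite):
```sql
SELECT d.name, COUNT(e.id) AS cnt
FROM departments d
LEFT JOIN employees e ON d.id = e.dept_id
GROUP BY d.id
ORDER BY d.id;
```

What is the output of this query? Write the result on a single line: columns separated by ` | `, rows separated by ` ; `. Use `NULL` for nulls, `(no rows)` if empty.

LEFT JOIN keeps every departments row; unmatched ones get NULL for employees columns.
Group by departments.id and compute COUNT(e.id). COUNT(col) of an all-NULL group is 0.
  1: ids {3, 8} → COUNT(e.id)=2
  2: ids {4, 5, 6, 10} → COUNT(e.id)=4
  3: ids {7, 11, 13} → COUNT(e.id)=3
  4: ids {1, 9} → COUNT(e.id)=2
  5: ids {2, 12} → COUNT(e.id)=2

Finance | 2 ; Research | 4 ; Sales | 3 ; Support | 2 ; Marketing | 2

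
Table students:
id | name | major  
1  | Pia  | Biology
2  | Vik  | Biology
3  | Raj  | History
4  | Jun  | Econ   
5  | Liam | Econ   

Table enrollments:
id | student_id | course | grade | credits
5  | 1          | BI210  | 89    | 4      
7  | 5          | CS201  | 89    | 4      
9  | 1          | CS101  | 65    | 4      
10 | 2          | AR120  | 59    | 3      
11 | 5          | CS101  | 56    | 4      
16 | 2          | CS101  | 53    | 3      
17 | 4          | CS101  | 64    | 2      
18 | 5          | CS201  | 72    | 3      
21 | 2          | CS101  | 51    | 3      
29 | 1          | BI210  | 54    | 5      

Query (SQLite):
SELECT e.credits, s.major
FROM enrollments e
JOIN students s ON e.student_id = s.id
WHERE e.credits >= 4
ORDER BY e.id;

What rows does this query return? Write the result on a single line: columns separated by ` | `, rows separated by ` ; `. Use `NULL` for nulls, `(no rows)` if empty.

Each enrollments row matches the students row where student_id = students.id.
Then keep rows with e.credits >= 4.

4 | Biology ; 4 | Econ ; 4 | Biology ; 4 | Econ ; 5 | Biology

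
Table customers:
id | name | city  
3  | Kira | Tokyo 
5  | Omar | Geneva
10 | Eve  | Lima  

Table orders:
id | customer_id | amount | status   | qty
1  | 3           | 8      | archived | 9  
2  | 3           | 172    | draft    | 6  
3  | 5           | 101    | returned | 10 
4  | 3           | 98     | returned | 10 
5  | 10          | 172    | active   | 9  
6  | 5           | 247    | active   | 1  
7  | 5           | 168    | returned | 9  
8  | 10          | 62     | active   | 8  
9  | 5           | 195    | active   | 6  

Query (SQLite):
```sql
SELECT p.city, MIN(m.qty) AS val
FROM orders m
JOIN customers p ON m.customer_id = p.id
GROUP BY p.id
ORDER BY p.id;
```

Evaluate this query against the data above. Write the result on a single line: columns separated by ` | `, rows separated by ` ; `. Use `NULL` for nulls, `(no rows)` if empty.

Join each orders row to its customers via customer_id.
Group joined rows by customers.id; compute MIN(m.qty) per group.
  3: ids {1, 2, 4} → MIN(m.qty)=6
  5: ids {3, 6, 7, 9} → MIN(m.qty)=1
  10: ids {5, 8} → MIN(m.qty)=8

Tokyo | 6 ; Geneva | 1 ; Lima | 8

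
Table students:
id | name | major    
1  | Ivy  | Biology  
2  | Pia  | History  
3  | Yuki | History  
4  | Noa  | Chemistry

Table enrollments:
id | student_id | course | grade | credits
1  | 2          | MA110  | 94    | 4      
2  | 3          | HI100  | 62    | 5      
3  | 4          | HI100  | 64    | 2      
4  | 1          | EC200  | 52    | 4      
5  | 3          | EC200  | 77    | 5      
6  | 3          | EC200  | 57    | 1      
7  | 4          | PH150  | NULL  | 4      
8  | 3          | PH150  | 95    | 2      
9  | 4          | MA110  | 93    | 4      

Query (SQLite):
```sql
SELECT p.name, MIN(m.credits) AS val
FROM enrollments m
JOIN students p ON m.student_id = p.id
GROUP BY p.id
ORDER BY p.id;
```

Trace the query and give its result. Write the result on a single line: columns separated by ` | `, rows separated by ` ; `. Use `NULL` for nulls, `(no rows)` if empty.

Ivy | 4 ; Pia | 4 ; Yuki | 1 ; Noa | 2

Join each enrollments row to its students via student_id.
Group joined rows by students.id; compute MIN(m.credits) per group.
  1: ids {4} → MIN(m.credits)=4
  2: ids {1} → MIN(m.credits)=4
  3: ids {2, 5, 6, 8} → MIN(m.credits)=1
  4: ids {3, 7, 9} → MIN(m.credits)=2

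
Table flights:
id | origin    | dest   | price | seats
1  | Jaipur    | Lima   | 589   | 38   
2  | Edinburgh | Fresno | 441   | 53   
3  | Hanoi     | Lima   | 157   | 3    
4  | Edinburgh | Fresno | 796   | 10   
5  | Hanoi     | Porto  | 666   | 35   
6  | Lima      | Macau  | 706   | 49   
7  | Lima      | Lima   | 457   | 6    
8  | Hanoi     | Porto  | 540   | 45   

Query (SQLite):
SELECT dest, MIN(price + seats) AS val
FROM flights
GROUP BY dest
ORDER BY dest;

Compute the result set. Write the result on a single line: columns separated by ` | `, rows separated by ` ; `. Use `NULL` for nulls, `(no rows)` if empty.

For each row compute price + seats.
Group by dest; take MIN of the expression per group.
  Fresno: ids {2, 4} → MIN(price + seats)=494
  Lima: ids {1, 3, 7} → MIN(price + seats)=160
  Macau: ids {6} → MIN(price + seats)=755
  Porto: ids {5, 8} → MIN(price + seats)=585

Fresno | 494 ; Lima | 160 ; Macau | 755 ; Porto | 585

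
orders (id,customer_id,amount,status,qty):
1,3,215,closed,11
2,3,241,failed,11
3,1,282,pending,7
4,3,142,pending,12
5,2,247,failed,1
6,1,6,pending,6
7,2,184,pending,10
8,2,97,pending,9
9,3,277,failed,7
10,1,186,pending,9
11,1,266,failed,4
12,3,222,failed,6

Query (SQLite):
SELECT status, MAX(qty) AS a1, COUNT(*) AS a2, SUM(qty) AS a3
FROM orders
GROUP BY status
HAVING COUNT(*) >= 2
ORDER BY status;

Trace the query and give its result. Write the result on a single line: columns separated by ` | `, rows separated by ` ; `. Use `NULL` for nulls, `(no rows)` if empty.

Group orders by status.
Per group compute: MAX(qty), COUNT(*), SUM(qty).
HAVING: drop groups with fewer than 2 rows.
  closed: ids {1} → MAX(qty)=11, COUNT(*)=1, SUM(qty)=11
  failed: ids {2, 5, 9, 11, 12} → MAX(qty)=11, COUNT(*)=5, SUM(qty)=29
  pending: ids {3, 4, 6, 7, 8, 10} → MAX(qty)=12, COUNT(*)=6, SUM(qty)=53

failed | 11 | 5 | 29 ; pending | 12 | 6 | 53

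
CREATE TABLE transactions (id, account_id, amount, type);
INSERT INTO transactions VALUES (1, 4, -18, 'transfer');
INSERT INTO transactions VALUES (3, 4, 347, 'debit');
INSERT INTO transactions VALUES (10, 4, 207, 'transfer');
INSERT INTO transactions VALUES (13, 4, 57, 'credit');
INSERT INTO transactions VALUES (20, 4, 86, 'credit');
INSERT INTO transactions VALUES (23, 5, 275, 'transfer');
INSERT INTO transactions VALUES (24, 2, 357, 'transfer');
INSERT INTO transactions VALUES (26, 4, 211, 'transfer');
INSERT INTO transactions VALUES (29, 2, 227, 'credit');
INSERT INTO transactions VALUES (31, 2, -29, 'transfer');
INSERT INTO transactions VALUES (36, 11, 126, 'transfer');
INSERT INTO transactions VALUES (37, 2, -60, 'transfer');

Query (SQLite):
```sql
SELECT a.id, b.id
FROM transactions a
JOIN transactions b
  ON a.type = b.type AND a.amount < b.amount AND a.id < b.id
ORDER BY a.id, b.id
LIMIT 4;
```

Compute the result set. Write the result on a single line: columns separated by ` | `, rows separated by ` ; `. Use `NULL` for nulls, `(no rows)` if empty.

Pairs (a,b) with same type, a.amount < b.amount, a.id < b.id.
type groups: credit:{13,20,29} debit:{3} transfer:{1,10,23,24,26,31,36,37}
Ordered by (a.id, b.id); first 4.

1 | 10 ; 1 | 23 ; 1 | 24 ; 1 | 26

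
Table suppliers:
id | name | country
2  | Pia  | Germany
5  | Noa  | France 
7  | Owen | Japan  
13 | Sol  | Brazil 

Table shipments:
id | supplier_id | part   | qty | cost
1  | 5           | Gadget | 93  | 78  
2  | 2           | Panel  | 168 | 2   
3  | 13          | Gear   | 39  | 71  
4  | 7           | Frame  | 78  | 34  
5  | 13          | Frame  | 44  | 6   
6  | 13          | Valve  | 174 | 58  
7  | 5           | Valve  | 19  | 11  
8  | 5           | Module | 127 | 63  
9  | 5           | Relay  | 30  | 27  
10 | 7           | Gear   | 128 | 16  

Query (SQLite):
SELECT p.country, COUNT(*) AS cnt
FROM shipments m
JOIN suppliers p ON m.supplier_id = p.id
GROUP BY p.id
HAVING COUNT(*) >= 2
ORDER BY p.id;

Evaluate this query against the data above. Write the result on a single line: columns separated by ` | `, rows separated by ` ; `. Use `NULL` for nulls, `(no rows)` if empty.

Join each shipments row to its suppliers via supplier_id.
Group joined rows by suppliers.id; compute COUNT(*) per group.
HAVING: keep groups with count ≥ 2.
  2: ids {2} → COUNT(*)=1
  5: ids {1, 7, 8, 9} → COUNT(*)=4
  7: ids {4, 10} → COUNT(*)=2
  13: ids {3, 5, 6} → COUNT(*)=3

France | 4 ; Japan | 2 ; Brazil | 3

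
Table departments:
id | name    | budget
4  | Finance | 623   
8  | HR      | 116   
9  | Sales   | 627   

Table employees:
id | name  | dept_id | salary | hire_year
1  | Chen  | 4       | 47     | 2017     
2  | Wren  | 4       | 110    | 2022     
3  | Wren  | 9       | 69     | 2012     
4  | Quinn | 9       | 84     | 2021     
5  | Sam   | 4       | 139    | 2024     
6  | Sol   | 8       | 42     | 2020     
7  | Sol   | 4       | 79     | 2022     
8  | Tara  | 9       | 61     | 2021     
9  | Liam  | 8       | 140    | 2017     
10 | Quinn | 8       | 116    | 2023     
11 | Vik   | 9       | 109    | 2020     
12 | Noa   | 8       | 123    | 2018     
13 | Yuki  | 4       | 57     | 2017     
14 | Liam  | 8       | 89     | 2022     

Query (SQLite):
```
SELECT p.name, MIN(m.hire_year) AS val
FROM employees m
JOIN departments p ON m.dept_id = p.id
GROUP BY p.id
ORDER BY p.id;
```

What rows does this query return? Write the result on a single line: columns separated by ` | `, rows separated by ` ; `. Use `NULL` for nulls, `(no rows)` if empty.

Join each employees row to its departments via dept_id.
Group joined rows by departments.id; compute MIN(m.hire_year) per group.
  4: ids {1, 2, 5, 7, 13} → MIN(m.hire_year)=2017
  8: ids {6, 9, 10, 12, 14} → MIN(m.hire_year)=2017
  9: ids {3, 4, 8, 11} → MIN(m.hire_year)=2012

Finance | 2017 ; HR | 2017 ; Sales | 2012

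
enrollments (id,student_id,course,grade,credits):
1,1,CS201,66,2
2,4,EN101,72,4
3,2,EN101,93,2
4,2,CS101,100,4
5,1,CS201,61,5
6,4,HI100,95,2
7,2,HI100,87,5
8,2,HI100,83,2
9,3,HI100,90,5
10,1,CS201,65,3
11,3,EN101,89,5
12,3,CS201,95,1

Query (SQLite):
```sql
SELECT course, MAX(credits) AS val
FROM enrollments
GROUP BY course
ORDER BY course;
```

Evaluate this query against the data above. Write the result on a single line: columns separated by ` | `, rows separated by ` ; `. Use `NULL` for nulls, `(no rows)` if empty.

Partition enrollments by course; compute MAX(credits) within each group.
  CS101: ids {4} → MAX(credits)=4
  CS201: ids {1, 5, 10, 12} → MAX(credits)=5
  EN101: ids {2, 3, 11} → MAX(credits)=5
  HI100: ids {6, 7, 8, 9} → MAX(credits)=5

CS101 | 4 ; CS201 | 5 ; EN101 | 5 ; HI100 | 5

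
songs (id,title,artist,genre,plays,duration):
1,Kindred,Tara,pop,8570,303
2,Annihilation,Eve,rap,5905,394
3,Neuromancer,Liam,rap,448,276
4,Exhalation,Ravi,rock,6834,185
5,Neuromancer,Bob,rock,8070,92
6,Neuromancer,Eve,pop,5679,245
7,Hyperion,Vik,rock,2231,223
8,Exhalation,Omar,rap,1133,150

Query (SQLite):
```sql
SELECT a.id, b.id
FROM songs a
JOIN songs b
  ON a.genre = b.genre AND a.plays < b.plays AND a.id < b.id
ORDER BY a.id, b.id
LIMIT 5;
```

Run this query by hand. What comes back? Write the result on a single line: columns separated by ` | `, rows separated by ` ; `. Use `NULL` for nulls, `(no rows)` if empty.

3 | 8 ; 4 | 5

Pairs (a,b) with same genre, a.plays < b.plays, a.id < b.id.
genre groups: pop:{1,6} rap:{2,3,8} rock:{4,5,7}
Ordered by (a.id, b.id); first 5.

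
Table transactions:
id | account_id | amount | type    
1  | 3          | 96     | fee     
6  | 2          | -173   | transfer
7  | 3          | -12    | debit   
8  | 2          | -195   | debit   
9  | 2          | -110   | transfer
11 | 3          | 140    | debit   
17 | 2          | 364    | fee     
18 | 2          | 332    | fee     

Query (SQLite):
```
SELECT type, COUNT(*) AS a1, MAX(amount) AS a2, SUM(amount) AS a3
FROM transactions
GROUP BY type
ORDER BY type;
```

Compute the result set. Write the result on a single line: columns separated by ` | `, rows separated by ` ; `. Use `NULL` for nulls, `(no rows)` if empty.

debit | 3 | 140 | -67 ; fee | 3 | 364 | 792 ; transfer | 2 | -110 | -283

Group transactions by type.
Per group compute: COUNT(*), MAX(amount), SUM(amount).
  debit: ids {7, 8, 11} → COUNT(*)=3, MAX(amount)=140, SUM(amount)=-67
  fee: ids {1, 17, 18} → COUNT(*)=3, MAX(amount)=364, SUM(amount)=792
  transfer: ids {6, 9} → COUNT(*)=2, MAX(amount)=-110, SUM(amount)=-283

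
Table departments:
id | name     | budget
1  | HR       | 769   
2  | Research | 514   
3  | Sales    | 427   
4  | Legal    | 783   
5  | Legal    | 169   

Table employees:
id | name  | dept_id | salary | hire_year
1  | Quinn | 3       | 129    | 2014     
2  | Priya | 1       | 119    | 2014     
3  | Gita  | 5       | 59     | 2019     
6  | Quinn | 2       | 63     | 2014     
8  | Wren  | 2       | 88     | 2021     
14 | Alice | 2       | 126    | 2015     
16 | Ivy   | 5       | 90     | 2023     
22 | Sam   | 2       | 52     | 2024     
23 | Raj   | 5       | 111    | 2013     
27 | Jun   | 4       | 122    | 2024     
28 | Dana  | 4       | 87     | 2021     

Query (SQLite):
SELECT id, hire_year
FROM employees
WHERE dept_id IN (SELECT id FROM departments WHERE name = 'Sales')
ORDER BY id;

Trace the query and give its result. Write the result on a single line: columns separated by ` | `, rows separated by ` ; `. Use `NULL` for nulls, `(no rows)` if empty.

Inner query: departments.id where name = 'Sales'.
Outer: keep employees rows whose dept_id is in that set.
Inner query → {3}

1 | 2014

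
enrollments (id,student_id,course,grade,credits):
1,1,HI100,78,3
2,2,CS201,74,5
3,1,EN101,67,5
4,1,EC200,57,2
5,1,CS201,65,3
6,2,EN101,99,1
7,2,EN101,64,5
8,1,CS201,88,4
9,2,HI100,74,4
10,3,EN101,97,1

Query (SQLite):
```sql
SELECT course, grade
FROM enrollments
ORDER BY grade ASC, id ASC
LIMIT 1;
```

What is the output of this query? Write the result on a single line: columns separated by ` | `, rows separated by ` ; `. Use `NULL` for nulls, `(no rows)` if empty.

EC200 | 57

Sort by grade asc, tiebreak id asc: (57, id=4), (64, id=7), (65, id=5), (67, id=3) …. Take first 1.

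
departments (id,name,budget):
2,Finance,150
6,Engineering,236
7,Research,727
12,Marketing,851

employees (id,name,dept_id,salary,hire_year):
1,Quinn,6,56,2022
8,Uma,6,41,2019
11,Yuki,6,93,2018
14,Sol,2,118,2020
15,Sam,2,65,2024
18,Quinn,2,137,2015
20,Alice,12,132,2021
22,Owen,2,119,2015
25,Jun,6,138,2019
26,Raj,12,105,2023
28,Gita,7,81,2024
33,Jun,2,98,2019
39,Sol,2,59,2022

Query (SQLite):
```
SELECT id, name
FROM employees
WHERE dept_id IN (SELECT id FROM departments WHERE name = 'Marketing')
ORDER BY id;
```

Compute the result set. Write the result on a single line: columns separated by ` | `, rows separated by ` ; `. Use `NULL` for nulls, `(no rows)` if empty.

20 | Alice ; 26 | Raj

Inner query: departments.id where name = 'Marketing'.
Outer: keep employees rows whose dept_id is in that set.
Inner query → {12}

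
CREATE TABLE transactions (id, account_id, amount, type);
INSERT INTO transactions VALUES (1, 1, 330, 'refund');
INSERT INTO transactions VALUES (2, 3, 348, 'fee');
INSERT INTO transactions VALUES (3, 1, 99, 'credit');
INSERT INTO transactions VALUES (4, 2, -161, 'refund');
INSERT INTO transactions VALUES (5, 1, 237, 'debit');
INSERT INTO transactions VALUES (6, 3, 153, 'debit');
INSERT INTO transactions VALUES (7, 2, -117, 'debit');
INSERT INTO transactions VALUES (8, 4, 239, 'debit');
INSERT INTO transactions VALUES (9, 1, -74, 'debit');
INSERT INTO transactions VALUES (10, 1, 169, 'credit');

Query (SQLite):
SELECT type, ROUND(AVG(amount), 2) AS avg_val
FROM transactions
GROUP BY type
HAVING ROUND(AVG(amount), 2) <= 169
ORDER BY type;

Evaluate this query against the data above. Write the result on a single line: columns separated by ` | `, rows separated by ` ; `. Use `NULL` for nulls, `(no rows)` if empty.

credit | 134 ; debit | 87.6 ; refund | 84.5

Partition transactions by type; compute ROUND(AVG(amount), 2) within each group.
HAVING: keep groups where ROUND(AVG(amount), 2) <= 169.
  credit: ids {3, 10} → ROUND(AVG(amount), 2)=134
  debit: ids {5, 6, 7, 8, 9} → ROUND(AVG(amount), 2)=87.6
  fee: ids {2} → ROUND(AVG(amount), 2)=348
  refund: ids {1, 4} → ROUND(AVG(amount), 2)=84.5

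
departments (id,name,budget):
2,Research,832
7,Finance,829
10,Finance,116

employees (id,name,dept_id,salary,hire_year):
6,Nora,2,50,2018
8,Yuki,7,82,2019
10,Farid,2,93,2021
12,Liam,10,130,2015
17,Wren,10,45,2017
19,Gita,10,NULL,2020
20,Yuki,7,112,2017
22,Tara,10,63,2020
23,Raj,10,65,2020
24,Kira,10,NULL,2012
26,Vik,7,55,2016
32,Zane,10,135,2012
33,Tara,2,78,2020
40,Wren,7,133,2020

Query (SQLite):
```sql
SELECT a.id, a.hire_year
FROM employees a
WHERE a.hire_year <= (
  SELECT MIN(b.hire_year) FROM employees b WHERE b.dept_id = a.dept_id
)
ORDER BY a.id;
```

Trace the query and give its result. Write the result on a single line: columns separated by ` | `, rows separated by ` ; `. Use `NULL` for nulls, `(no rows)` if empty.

For each employees row a, compute MIN(hire_year) over rows sharing a.dept_id.
Keep row a if a.hire_year <= that per-group MIN.
  dept_id=2: MIN(hire_year) = 2018
  dept_id=7: MIN(hire_year) = 2016
  dept_id=10: MIN(hire_year) = 2012

6 | 2018 ; 24 | 2012 ; 26 | 2016 ; 32 | 2012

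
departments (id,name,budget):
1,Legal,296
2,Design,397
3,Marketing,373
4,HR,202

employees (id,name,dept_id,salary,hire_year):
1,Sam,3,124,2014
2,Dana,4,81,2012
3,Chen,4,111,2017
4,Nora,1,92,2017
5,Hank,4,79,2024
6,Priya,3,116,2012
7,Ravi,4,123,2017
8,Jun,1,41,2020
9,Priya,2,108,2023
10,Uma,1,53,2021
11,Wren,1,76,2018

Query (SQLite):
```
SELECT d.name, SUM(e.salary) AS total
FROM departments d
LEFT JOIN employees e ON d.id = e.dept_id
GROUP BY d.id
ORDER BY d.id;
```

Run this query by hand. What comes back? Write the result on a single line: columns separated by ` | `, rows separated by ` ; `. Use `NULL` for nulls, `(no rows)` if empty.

Legal | 262 ; Design | 108 ; Marketing | 240 ; HR | 394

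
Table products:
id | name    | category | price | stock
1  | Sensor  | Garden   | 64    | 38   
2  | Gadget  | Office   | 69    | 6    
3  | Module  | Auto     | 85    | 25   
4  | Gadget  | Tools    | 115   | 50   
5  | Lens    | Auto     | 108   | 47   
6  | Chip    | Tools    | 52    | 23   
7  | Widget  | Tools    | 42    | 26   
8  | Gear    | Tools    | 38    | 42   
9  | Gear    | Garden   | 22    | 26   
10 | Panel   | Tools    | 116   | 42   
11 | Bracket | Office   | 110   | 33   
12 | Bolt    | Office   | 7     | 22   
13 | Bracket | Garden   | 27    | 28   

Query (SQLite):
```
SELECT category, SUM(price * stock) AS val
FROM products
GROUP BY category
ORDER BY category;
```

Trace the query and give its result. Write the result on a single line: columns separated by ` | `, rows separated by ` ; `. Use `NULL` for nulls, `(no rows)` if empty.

For each row compute price * stock.
Group by category; take SUM of the expression per group.
  Auto: ids {3, 5} → SUM(price * stock)=7201
  Garden: ids {1, 9, 13} → SUM(price * stock)=3760
  Office: ids {2, 11, 12} → SUM(price * stock)=4198
  Tools: ids {4, 6, 7, 8, 10} → SUM(price * stock)=14506

Auto | 7201 ; Garden | 3760 ; Office | 4198 ; Tools | 14506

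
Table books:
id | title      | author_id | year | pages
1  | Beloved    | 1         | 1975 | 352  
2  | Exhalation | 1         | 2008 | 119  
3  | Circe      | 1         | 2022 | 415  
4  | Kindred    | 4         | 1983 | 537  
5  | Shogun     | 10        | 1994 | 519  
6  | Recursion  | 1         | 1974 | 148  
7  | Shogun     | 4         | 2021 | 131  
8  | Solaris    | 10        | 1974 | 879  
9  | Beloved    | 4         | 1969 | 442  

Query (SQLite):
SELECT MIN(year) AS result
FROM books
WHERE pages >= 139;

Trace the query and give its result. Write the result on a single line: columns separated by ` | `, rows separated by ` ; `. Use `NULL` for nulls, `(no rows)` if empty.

1969

Rows where pages >= 139 → year values: [1975, 2022, 1983, 1994, 1974, 1974, 1969].
MIN of non-NULL values = 1969.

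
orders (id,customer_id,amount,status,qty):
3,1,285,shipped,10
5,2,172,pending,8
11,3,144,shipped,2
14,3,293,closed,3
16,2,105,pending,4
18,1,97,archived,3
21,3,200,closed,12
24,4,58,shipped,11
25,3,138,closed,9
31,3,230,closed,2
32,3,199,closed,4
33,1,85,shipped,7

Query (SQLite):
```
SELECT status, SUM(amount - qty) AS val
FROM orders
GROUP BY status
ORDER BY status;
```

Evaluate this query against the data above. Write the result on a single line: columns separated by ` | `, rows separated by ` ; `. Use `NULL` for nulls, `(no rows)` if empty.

For each row compute amount - qty.
Group by status; take SUM of the expression per group.
  archived: ids {18} → SUM(amount - qty)=94
  closed: ids {14, 21, 25, 31, 32} → SUM(amount - qty)=1030
  pending: ids {5, 16} → SUM(amount - qty)=265
  shipped: ids {3, 11, 24, 33} → SUM(amount - qty)=542

archived | 94 ; closed | 1030 ; pending | 265 ; shipped | 542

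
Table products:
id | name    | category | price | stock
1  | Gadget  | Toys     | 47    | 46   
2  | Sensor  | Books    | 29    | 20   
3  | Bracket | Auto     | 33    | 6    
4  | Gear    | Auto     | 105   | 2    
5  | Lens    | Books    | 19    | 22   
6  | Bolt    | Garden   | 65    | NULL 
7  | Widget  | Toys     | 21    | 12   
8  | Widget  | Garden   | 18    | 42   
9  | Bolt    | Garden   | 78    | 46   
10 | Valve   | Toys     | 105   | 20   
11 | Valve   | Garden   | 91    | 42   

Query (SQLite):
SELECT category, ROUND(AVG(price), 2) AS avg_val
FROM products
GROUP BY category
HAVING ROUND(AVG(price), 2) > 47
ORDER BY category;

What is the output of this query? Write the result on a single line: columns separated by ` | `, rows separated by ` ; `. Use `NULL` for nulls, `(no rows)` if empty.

Partition products by category; compute ROUND(AVG(price), 2) within each group.
HAVING: keep groups where ROUND(AVG(price), 2) > 47.
  Auto: ids {3, 4} → ROUND(AVG(price), 2)=69
  Books: ids {2, 5} → ROUND(AVG(price), 2)=24
  Garden: ids {6, 8, 9, 11} → ROUND(AVG(price), 2)=63
  Toys: ids {1, 7, 10} → ROUND(AVG(price), 2)=57.67

Auto | 69 ; Garden | 63 ; Toys | 57.67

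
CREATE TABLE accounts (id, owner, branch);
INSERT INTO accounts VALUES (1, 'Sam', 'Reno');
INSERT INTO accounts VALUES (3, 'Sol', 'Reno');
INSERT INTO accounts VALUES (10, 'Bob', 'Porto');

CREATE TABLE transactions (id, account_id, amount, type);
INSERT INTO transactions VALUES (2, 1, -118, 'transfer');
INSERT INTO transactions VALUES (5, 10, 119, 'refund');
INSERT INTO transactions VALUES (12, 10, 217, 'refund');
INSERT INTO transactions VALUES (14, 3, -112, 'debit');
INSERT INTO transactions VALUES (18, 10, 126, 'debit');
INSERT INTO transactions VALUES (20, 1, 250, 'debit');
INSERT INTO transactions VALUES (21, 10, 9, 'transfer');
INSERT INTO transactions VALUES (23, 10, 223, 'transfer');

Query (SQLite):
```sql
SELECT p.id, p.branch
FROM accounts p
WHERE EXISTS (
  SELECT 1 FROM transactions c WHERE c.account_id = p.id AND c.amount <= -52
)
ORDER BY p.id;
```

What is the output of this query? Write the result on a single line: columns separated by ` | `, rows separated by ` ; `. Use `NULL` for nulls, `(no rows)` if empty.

1 | Reno ; 3 | Reno

For each accounts row, check whether any transactions with matching account_id has amount <= -52.
Keep rows where that is true.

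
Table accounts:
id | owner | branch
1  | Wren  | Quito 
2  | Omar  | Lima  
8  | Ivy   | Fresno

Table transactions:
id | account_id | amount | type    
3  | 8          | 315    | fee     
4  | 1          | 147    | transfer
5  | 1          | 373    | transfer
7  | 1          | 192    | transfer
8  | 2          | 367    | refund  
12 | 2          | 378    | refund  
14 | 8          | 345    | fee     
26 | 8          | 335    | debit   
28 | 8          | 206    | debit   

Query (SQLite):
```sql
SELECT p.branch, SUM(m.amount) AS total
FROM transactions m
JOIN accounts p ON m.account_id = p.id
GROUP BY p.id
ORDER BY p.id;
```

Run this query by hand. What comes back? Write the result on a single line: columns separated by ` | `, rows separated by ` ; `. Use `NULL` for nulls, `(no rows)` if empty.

Quito | 712 ; Lima | 745 ; Fresno | 1201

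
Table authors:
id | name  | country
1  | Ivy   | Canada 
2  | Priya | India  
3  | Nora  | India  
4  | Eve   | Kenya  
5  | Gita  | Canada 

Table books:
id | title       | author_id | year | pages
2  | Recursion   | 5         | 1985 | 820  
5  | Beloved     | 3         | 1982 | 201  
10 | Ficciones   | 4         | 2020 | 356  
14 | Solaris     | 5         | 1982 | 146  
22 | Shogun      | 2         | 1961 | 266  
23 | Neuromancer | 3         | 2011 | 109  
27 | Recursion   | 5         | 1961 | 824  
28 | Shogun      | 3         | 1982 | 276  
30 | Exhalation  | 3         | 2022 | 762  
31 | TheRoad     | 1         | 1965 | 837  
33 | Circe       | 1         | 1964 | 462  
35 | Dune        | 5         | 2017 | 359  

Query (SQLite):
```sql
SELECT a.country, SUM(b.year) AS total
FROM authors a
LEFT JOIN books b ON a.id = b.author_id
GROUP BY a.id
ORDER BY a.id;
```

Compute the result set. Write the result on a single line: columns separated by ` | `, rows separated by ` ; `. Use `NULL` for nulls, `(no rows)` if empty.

Canada | 3929 ; India | 1961 ; India | 7997 ; Kenya | 2020 ; Canada | 7945

LEFT JOIN keeps every authors row; unmatched ones get NULL for books columns.
Group by authors.id and compute SUM(b.year). SUM over an all-NULL group is NULL.
  1: ids {31, 33} → SUM(b.year)=3929
  2: ids {22} → SUM(b.year)=1961
  3: ids {5, 23, 28, 30} → SUM(b.year)=7997
  4: ids {10} → SUM(b.year)=2020
  5: ids {2, 14, 27, 35} → SUM(b.year)=7945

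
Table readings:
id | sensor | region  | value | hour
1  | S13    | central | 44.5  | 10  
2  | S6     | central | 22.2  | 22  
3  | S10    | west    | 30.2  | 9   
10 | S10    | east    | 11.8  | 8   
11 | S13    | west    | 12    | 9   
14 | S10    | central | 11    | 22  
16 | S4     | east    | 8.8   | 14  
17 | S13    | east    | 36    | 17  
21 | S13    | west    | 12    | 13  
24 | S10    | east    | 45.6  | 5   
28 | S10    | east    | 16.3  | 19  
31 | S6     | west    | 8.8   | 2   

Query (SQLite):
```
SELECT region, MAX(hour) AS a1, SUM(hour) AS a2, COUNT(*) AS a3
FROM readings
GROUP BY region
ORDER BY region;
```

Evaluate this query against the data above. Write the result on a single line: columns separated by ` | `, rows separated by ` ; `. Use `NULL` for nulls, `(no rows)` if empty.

central | 22 | 54 | 3 ; east | 19 | 63 | 5 ; west | 13 | 33 | 4

Group readings by region.
Per group compute: MAX(hour), SUM(hour), COUNT(*).
  central: ids {1, 2, 14} → MAX(hour)=22, SUM(hour)=54, COUNT(*)=3
  east: ids {10, 16, 17, 24, 28} → MAX(hour)=19, SUM(hour)=63, COUNT(*)=5
  west: ids {3, 11, 21, 31} → MAX(hour)=13, SUM(hour)=33, COUNT(*)=4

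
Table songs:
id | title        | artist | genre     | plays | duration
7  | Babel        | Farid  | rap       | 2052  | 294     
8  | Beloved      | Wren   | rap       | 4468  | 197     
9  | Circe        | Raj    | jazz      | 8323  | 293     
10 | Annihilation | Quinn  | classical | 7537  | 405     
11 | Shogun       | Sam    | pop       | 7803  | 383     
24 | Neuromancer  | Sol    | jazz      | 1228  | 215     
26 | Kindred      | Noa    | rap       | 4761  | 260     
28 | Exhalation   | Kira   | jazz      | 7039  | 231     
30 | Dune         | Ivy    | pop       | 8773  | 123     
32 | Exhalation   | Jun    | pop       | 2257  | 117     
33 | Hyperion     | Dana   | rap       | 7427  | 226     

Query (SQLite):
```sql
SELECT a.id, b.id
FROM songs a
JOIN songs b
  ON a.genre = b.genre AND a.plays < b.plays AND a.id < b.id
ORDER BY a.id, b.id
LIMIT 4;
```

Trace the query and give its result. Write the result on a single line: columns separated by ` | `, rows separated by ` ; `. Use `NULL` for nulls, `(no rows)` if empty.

7 | 8 ; 7 | 26 ; 7 | 33 ; 8 | 26

Pairs (a,b) with same genre, a.plays < b.plays, a.id < b.id.
genre groups: classical:{10} jazz:{9,24,28} pop:{11,30,32} rap:{7,8,26,33}
Ordered by (a.id, b.id); first 4.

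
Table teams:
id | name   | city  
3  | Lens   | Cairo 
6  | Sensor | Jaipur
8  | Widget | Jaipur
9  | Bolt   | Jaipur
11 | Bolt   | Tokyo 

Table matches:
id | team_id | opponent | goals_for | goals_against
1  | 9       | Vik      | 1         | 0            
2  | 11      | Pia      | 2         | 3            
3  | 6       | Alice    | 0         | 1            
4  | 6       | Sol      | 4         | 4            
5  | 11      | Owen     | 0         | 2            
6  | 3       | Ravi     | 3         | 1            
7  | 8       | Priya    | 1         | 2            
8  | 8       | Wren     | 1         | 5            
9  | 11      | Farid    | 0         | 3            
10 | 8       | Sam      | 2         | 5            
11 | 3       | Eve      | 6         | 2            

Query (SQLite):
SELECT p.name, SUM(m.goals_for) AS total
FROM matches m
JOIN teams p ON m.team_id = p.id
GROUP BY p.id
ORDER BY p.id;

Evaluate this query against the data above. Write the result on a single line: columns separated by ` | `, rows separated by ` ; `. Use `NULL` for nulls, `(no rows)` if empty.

Join each matches row to its teams via team_id.
Group joined rows by teams.id; compute SUM(m.goals_for) per group.
  3: ids {6, 11} → SUM(m.goals_for)=9
  6: ids {3, 4} → SUM(m.goals_for)=4
  8: ids {7, 8, 10} → SUM(m.goals_for)=4
  9: ids {1} → SUM(m.goals_for)=1
  11: ids {2, 5, 9} → SUM(m.goals_for)=2

Lens | 9 ; Sensor | 4 ; Widget | 4 ; Bolt | 1 ; Bolt | 2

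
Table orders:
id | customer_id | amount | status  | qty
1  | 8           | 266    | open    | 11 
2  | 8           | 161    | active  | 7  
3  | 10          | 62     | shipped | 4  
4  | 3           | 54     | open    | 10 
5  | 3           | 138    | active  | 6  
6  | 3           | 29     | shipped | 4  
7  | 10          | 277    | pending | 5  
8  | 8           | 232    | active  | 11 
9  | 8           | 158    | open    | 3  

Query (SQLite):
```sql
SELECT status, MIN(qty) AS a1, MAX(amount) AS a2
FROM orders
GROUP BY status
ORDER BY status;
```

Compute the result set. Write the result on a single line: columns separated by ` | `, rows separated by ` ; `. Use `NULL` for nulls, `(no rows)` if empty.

active | 6 | 232 ; open | 3 | 266 ; pending | 5 | 277 ; shipped | 4 | 62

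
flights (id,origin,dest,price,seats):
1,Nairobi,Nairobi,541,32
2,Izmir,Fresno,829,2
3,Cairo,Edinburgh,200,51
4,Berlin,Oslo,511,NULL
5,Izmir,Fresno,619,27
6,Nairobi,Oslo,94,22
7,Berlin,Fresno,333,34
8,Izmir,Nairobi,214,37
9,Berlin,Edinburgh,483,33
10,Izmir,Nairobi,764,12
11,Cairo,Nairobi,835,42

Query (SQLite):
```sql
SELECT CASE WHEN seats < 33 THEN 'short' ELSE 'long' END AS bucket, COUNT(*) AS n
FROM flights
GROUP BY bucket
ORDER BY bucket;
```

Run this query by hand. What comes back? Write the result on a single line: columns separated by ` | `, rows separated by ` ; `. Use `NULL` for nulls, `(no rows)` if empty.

long | 6 ; short | 5

Bucket rows by seats < 33 → 'short' else 'long'; count each bucket.
NULL < 33 is unknown, so NULL seats falls into ELSE → 'long'.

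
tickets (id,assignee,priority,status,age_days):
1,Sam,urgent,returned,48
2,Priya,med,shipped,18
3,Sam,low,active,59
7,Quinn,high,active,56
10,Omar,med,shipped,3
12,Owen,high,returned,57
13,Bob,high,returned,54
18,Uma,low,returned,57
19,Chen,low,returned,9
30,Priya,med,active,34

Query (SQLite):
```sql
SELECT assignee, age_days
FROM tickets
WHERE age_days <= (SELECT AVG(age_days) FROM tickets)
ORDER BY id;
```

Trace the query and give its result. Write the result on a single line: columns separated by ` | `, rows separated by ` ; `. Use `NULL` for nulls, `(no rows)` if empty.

Priya | 18 ; Omar | 3 ; Chen | 9 ; Priya | 34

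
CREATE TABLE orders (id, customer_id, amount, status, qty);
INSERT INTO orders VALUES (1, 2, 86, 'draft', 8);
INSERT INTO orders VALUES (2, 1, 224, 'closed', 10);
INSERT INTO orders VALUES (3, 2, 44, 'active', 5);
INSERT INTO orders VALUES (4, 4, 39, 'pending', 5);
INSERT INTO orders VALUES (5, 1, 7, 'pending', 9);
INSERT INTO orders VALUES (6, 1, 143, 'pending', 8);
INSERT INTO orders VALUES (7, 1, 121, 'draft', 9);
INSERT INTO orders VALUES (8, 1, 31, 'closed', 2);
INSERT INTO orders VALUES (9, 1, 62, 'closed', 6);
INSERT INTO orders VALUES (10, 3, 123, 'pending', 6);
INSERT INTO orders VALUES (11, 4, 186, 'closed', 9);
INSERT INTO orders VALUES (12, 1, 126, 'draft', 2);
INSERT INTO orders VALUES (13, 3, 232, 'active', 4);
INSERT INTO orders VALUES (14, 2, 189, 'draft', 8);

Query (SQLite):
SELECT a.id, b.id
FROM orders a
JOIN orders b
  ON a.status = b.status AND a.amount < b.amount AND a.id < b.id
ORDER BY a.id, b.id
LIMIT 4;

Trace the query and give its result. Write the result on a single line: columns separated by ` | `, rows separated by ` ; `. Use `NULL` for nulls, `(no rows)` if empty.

Pairs (a,b) with same status, a.amount < b.amount, a.id < b.id.
status groups: active:{3,13} closed:{2,8,9,11} draft:{1,7,12,14} pending:{4,5,6,10}
Ordered by (a.id, b.id); first 4.

1 | 7 ; 1 | 12 ; 1 | 14 ; 3 | 13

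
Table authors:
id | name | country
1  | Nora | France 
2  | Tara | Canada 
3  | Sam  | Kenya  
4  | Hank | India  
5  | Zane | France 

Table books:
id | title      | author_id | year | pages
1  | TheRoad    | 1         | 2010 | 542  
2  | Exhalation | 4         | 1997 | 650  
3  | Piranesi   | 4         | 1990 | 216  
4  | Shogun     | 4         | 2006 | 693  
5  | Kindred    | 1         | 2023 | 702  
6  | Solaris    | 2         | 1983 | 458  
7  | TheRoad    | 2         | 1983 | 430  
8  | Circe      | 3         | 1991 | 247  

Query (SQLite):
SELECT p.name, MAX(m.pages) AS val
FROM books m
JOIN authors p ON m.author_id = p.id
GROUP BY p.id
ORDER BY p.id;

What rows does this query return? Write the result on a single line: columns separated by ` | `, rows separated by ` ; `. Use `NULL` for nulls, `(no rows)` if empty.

Join each books row to its authors via author_id.
Group joined rows by authors.id; compute MAX(m.pages) per group.
  1: ids {1, 5} → MAX(m.pages)=702
  2: ids {6, 7} → MAX(m.pages)=458
  3: ids {8} → MAX(m.pages)=247
  4: ids {2, 3, 4} → MAX(m.pages)=693

Nora | 702 ; Tara | 458 ; Sam | 247 ; Hank | 693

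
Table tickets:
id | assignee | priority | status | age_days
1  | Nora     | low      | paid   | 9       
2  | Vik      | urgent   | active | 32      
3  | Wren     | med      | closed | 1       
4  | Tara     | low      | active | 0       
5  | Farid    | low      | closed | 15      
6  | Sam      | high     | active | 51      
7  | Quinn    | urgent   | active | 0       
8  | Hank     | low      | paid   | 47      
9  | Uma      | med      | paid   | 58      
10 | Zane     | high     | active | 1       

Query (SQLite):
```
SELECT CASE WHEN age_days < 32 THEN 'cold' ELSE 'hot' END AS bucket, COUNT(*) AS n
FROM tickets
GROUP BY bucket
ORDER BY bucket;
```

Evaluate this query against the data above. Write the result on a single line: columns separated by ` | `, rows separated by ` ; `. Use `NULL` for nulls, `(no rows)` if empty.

Bucket rows by age_days < 32 → 'cold' else 'hot'; count each bucket.

cold | 6 ; hot | 4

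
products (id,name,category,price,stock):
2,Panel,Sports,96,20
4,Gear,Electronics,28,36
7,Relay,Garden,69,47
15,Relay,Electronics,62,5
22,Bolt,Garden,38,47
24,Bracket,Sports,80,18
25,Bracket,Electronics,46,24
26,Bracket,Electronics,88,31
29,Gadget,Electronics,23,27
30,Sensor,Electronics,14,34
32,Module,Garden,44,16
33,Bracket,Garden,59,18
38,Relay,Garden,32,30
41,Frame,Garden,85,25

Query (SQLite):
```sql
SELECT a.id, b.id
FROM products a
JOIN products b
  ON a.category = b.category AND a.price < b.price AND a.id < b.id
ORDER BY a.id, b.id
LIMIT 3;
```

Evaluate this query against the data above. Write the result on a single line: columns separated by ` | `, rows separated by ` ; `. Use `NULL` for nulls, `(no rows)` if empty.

Pairs (a,b) with same category, a.price < b.price, a.id < b.id.
category groups: Electronics:{4,15,25,26,29,30} Garden:{7,22,32,33,38,41} Sports:{2,24}
Ordered by (a.id, b.id); first 3.

4 | 15 ; 4 | 25 ; 4 | 26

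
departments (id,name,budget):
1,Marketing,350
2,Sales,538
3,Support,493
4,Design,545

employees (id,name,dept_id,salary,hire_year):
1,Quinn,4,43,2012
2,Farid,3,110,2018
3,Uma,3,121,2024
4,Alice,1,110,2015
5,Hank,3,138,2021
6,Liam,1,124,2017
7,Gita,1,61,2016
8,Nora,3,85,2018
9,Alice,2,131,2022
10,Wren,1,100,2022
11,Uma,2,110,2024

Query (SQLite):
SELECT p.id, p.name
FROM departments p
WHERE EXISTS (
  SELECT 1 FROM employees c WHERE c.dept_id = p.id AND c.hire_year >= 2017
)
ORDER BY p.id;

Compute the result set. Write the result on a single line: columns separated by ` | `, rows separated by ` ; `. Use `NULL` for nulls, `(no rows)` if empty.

For each departments row, check whether any employees with matching dept_id has hire_year >= 2017.
Keep rows where that is true.

1 | Marketing ; 2 | Sales ; 3 | Support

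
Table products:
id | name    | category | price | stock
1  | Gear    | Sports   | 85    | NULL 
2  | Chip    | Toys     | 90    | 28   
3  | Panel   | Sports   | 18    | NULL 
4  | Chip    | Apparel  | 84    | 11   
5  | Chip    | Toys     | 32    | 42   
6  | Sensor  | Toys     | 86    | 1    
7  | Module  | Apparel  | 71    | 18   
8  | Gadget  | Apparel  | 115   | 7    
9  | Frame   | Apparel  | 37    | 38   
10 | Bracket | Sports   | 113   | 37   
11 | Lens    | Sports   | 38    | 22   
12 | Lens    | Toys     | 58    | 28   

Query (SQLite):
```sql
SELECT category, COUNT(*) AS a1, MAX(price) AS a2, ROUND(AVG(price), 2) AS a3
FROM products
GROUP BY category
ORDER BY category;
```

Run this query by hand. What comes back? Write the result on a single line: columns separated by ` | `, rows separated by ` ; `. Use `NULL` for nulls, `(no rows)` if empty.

Apparel | 4 | 115 | 76.75 ; Sports | 4 | 113 | 63.5 ; Toys | 4 | 90 | 66.5

Group products by category.
Per group compute: COUNT(*), MAX(price), ROUND(AVG(price), 2).
  Apparel: ids {4, 7, 8, 9} → COUNT(*)=4, MAX(price)=115, ROUND(AVG(price), 2)=76.75
  Sports: ids {1, 3, 10, 11} → COUNT(*)=4, MAX(price)=113, ROUND(AVG(price), 2)=63.5
  Toys: ids {2, 5, 6, 12} → COUNT(*)=4, MAX(price)=90, ROUND(AVG(price), 2)=66.5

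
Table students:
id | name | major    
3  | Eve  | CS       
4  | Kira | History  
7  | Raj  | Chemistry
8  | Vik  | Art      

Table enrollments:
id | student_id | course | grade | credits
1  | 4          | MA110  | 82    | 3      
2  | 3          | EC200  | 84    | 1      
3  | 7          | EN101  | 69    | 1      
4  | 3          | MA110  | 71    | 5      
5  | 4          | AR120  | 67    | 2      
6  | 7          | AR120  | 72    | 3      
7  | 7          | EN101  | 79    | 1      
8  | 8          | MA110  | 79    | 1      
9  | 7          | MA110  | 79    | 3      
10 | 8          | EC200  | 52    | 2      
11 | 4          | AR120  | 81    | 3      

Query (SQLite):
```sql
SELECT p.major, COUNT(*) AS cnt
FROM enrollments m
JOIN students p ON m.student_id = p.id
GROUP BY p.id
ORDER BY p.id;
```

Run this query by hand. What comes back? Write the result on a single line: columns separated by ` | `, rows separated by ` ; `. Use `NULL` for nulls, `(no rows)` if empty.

Join each enrollments row to its students via student_id.
Group joined rows by students.id; compute COUNT(*) per group.
  3: ids {2, 4} → COUNT(*)=2
  4: ids {1, 5, 11} → COUNT(*)=3
  7: ids {3, 6, 7, 9} → COUNT(*)=4
  8: ids {8, 10} → COUNT(*)=2

CS | 2 ; History | 3 ; Chemistry | 4 ; Art | 2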